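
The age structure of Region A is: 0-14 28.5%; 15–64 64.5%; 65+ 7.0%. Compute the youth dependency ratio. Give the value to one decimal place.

Youth dependency ratio: 44.2

Youth dependency ratio = 28.5 / 64.5 × 100 = 44.2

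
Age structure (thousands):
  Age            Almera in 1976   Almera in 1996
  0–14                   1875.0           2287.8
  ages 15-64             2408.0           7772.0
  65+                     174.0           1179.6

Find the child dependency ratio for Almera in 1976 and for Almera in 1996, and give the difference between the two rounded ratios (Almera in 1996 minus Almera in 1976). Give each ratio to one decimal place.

Almera in 1976: 1875.0 / 2408.0 × 100 = 77.9
Almera in 1996: 2287.8 / 7772.0 × 100 = 29.4

Almera in 1976: 77.9
Almera in 1996: 29.4
Difference: -48.5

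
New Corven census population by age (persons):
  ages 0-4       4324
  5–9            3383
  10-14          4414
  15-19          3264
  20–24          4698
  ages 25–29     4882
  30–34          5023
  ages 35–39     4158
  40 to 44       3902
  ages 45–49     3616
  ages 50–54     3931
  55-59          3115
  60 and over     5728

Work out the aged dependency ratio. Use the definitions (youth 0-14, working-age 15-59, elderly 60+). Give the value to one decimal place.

0–14: 4324 + 3383 + 4414 = 12121
15–59: 3264 + 4698 + 4882 + 5023 + 4158 + 3902 + 3616 + 3931 + 3115 = 36589
60+: 5728
Old-age dependency ratio = 5728 / 36589 × 100 = 15.7

Old-age dependency ratio: 15.7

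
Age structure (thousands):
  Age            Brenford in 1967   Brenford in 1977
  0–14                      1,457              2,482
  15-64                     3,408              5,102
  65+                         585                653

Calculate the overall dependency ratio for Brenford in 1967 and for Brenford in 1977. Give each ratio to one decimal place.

Brenford in 1967: (1,457 + 585) / 3,408 × 100 = 2,042 / 3,408 × 100 = 59.9
Brenford in 1977: (2,482 + 653) / 5,102 × 100 = 3,135 / 5,102 × 100 = 61.4

Brenford in 1967: 59.9
Brenford in 1977: 61.4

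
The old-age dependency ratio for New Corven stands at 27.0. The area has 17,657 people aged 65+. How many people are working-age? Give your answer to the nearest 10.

Working-age: 65,400

Old-age dependency ratio = elderly / working-age × 100
27.0 = 17,657 / W × 100
⇒ 65,400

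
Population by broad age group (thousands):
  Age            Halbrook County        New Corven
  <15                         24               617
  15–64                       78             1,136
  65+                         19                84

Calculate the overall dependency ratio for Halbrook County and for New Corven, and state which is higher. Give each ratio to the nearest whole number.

Halbrook County: 55
New Corven: 62
Higher: New Corven

Halbrook County: (24 + 19) / 78 × 100 = 43 / 78 × 100 = 55
New Corven: (617 + 84) / 1,136 × 100 = 701 / 1,136 × 100 = 62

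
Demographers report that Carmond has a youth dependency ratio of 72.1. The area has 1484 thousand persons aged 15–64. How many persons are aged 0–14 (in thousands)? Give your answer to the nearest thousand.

Aged 0–14: 1070

Youth dependency ratio = youth / working-age × 100
72.1 = Y / 1484 × 100
⇒ 1070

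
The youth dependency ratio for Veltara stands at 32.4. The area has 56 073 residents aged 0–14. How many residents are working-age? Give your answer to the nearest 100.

Working-age: 173 100

Youth dependency ratio = youth / working-age × 100
32.4 = 56 073 / W × 100
⇒ 173 100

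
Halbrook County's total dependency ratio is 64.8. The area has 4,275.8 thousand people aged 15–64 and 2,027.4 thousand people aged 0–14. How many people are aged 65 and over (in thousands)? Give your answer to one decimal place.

Total dependency ratio = (youth + elderly) / working-age × 100
64.8 = (2,027.4 + E) / 4,275.8 × 100
⇒ 743.3

Aged 65 and over: 743.3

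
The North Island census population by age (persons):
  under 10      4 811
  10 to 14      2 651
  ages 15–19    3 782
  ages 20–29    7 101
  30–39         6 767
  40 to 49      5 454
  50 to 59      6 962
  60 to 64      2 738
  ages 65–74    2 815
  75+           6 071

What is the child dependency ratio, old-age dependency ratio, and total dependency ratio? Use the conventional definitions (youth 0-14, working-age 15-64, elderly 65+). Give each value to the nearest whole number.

Youth dependency ratio: 23
Old-age dependency ratio: 27
Total dependency ratio: 50

0–14: 4 811 + 2 651 = 7 462
15–64: 3 782 + 7 101 + 6 767 + 5 454 + 6 962 + 2 738 = 32 804
65+: 2 815 + 6 071 = 8 886
Youth dependency ratio = 7 462 / 32 804 × 100 = 23
Old-age dependency ratio = 8 886 / 32 804 × 100 = 27
Total dependency ratio = (7 462 + 8 886) / 32 804 × 100 = 16 348 / 32 804 × 100 = 50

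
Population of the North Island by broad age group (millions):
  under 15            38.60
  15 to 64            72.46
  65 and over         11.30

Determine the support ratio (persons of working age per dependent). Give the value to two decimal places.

Support ratio = 72.46 / (38.60 + 11.30) = 72.46 / 49.90 = 1.45

Support ratio: 1.45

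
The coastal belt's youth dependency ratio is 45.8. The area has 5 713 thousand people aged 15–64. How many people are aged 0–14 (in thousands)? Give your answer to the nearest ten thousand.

Aged 0–14: 2 620

Youth dependency ratio = youth / working-age × 100
45.8 = Y / 5 713 × 100
⇒ 2 620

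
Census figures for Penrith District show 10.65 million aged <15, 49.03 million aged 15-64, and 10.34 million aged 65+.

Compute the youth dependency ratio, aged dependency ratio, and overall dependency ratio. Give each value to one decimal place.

Youth dependency ratio: 21.7
Old-age dependency ratio: 21.1
Total dependency ratio: 42.8

Youth dependency ratio = 10.65 / 49.03 × 100 = 21.7
Old-age dependency ratio = 10.34 / 49.03 × 100 = 21.1
Total dependency ratio = (10.65 + 10.34) / 49.03 × 100 = 20.99 / 49.03 × 100 = 42.8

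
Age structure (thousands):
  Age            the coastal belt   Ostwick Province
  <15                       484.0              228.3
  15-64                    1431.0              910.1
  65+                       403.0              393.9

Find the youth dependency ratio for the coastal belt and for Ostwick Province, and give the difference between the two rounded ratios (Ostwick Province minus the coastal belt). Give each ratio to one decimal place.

the coastal belt: 33.8
Ostwick Province: 25.1
Difference: -8.7

the coastal belt: 484.0 / 1431.0 × 100 = 33.8
Ostwick Province: 228.3 / 910.1 × 100 = 25.1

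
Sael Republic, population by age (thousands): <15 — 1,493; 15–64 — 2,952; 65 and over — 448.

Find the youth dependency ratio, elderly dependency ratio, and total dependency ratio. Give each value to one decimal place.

Youth dependency ratio = 1,493 / 2,952 × 100 = 50.6
Old-age dependency ratio = 448 / 2,952 × 100 = 15.2
Total dependency ratio = (1,493 + 448) / 2,952 × 100 = 1,941 / 2,952 × 100 = 65.8

Youth dependency ratio: 50.6
Old-age dependency ratio: 15.2
Total dependency ratio: 65.8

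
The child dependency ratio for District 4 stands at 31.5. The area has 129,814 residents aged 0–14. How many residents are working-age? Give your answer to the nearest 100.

Working-age: 412,100

Youth dependency ratio = youth / working-age × 100
31.5 = 129,814 / W × 100
⇒ 412,100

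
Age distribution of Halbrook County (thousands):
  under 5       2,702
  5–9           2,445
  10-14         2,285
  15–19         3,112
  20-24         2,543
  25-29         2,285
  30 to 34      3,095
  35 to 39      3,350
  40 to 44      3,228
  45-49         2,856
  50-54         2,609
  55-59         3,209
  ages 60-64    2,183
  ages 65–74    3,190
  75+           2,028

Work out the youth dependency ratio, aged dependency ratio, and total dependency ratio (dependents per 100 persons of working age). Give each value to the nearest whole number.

0–14: 2,702 + 2,445 + 2,285 = 7,432
15–64: 3,112 + 2,543 + 2,285 + 3,095 + 3,350 + 3,228 + 2,856 + 2,609 + 3,209 + 2,183 = 28,470
65+: 3,190 + 2,028 = 5,218
Youth dependency ratio = 7,432 / 28,470 × 100 = 26
Old-age dependency ratio = 5,218 / 28,470 × 100 = 18
Total dependency ratio = (7,432 + 5,218) / 28,470 × 100 = 12,650 / 28,470 × 100 = 44

Youth dependency ratio: 26
Old-age dependency ratio: 18
Total dependency ratio: 44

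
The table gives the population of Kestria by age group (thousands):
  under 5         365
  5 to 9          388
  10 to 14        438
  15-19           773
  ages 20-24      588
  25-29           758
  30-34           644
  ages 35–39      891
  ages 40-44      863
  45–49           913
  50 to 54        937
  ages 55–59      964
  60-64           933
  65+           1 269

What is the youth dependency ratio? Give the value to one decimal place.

Youth dependency ratio: 14.4

0–14: 365 + 388 + 438 = 1 191
15–64: 773 + 588 + 758 + 644 + 891 + 863 + 913 + 937 + 964 + 933 = 8 264
65+: 1 269
Youth dependency ratio = 1 191 / 8 264 × 100 = 14.4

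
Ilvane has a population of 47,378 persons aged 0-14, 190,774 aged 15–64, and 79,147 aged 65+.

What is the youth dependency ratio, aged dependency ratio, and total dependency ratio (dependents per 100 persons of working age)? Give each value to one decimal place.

Youth dependency ratio: 24.8
Old-age dependency ratio: 41.5
Total dependency ratio: 66.3

Youth dependency ratio = 47,378 / 190,774 × 100 = 24.8
Old-age dependency ratio = 79,147 / 190,774 × 100 = 41.5
Total dependency ratio = (47,378 + 79,147) / 190,774 × 100 = 126,525 / 190,774 × 100 = 66.3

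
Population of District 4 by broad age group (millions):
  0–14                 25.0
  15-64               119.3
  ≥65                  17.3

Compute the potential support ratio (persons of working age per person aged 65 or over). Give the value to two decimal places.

Potential support ratio = 119.3 / 17.3 = 6.90

Potential support ratio: 6.90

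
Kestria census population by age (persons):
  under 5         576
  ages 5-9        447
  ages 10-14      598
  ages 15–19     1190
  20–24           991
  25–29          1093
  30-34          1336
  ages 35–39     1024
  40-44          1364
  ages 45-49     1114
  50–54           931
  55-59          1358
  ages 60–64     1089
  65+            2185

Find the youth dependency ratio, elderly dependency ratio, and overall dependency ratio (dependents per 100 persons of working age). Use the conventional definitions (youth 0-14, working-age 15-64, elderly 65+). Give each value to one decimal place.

0–14: 576 + 447 + 598 = 1621
15–64: 1190 + 991 + 1093 + 1336 + 1024 + 1364 + 1114 + 931 + 1358 + 1089 = 11490
65+: 2185
Youth dependency ratio = 1621 / 11490 × 100 = 14.1
Old-age dependency ratio = 2185 / 11490 × 100 = 19.0
Total dependency ratio = (1621 + 2185) / 11490 × 100 = 3806 / 11490 × 100 = 33.1

Youth dependency ratio: 14.1
Old-age dependency ratio: 19.0
Total dependency ratio: 33.1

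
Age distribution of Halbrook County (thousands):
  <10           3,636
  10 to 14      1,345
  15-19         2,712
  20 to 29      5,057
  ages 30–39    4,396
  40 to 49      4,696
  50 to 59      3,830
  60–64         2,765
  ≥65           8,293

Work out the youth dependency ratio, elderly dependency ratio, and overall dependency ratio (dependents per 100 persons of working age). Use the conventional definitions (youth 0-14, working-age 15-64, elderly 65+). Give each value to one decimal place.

0–14: 3,636 + 1,345 = 4,981
15–64: 2,712 + 5,057 + 4,396 + 4,696 + 3,830 + 2,765 = 23,456
65+: 8,293
Youth dependency ratio = 4,981 / 23,456 × 100 = 21.2
Old-age dependency ratio = 8,293 / 23,456 × 100 = 35.4
Total dependency ratio = (4,981 + 8,293) / 23,456 × 100 = 13,274 / 23,456 × 100 = 56.6

Youth dependency ratio: 21.2
Old-age dependency ratio: 35.4
Total dependency ratio: 56.6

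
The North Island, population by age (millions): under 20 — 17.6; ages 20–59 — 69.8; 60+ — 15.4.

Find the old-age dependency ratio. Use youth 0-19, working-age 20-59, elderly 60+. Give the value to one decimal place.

Old-age dependency ratio: 22.1

Old-age dependency ratio = 15.4 / 69.8 × 100 = 22.1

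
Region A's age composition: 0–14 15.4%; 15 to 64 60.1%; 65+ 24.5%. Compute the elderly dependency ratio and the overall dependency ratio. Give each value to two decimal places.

Old-age dependency ratio = 24.5 / 60.1 × 100 = 40.77
Total dependency ratio = (15.4 + 24.5) / 60.1 × 100 = 39.9 / 60.1 × 100 = 66.39

Old-age dependency ratio: 40.77
Total dependency ratio: 66.39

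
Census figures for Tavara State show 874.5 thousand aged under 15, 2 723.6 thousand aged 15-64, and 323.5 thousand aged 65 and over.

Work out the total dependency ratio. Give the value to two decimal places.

Total dependency ratio = (874.5 + 323.5) / 2 723.6 × 100 = 1 198.0 / 2 723.6 × 100 = 43.99

Total dependency ratio: 43.99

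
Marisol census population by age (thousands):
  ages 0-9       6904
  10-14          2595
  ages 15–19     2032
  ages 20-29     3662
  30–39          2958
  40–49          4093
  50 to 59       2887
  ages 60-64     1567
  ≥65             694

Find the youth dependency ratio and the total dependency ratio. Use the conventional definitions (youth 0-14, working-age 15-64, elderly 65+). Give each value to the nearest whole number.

Youth dependency ratio: 55
Total dependency ratio: 59

0–14: 6904 + 2595 = 9499
15–64: 2032 + 3662 + 2958 + 4093 + 2887 + 1567 = 17199
65+: 694
Youth dependency ratio = 9499 / 17199 × 100 = 55
Total dependency ratio = (9499 + 694) / 17199 × 100 = 10193 / 17199 × 100 = 59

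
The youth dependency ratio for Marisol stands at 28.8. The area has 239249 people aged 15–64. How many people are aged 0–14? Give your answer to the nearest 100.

Aged 0–14: 68900

Youth dependency ratio = youth / working-age × 100
28.8 = Y / 239249 × 100
⇒ 68900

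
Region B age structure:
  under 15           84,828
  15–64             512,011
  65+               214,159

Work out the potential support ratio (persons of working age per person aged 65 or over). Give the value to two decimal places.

Potential support ratio: 2.39

Potential support ratio = 512,011 / 214,159 = 2.39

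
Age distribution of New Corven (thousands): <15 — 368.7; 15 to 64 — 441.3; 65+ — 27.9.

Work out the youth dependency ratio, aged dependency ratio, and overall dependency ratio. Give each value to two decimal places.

Youth dependency ratio = 368.7 / 441.3 × 100 = 83.55
Old-age dependency ratio = 27.9 / 441.3 × 100 = 6.32
Total dependency ratio = (368.7 + 27.9) / 441.3 × 100 = 396.6 / 441.3 × 100 = 89.87

Youth dependency ratio: 83.55
Old-age dependency ratio: 6.32
Total dependency ratio: 89.87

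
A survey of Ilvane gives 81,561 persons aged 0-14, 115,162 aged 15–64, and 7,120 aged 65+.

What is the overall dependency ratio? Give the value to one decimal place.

Total dependency ratio = (81,561 + 7,120) / 115,162 × 100 = 88,681 / 115,162 × 100 = 77.0

Total dependency ratio: 77.0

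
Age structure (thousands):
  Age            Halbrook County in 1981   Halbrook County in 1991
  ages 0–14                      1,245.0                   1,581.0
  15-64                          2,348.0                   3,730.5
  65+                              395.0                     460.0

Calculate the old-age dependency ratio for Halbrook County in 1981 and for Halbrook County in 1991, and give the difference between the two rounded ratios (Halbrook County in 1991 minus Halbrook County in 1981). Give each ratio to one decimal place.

Halbrook County in 1981: 395.0 / 2,348.0 × 100 = 16.8
Halbrook County in 1991: 460.0 / 3,730.5 × 100 = 12.3

Halbrook County in 1981: 16.8
Halbrook County in 1991: 12.3
Difference: -4.5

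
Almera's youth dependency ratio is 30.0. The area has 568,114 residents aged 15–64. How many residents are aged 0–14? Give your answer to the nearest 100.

Aged 0–14: 170,400

Youth dependency ratio = youth / working-age × 100
30.0 = Y / 568,114 × 100
⇒ 170,400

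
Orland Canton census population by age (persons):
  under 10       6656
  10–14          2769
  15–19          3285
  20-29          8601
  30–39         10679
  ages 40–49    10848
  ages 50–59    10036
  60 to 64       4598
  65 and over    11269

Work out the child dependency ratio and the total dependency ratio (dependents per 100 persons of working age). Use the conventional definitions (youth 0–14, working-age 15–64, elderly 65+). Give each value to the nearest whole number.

0–14: 6656 + 2769 = 9425
15–64: 3285 + 8601 + 10679 + 10848 + 10036 + 4598 = 48047
65+: 11269
Youth dependency ratio = 9425 / 48047 × 100 = 20
Total dependency ratio = (9425 + 11269) / 48047 × 100 = 20694 / 48047 × 100 = 43

Youth dependency ratio: 20
Total dependency ratio: 43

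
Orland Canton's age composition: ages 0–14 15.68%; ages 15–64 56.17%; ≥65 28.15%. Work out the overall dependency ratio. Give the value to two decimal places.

Total dependency ratio = (15.68 + 28.15) / 56.17 × 100 = 43.83 / 56.17 × 100 = 78.03

Total dependency ratio: 78.03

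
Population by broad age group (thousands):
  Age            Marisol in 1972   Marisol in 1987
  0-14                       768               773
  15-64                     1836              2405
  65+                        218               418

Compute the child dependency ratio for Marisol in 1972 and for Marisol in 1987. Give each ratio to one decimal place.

Marisol in 1972: 768 / 1836 × 100 = 41.8
Marisol in 1987: 773 / 2405 × 100 = 32.1

Marisol in 1972: 41.8
Marisol in 1987: 32.1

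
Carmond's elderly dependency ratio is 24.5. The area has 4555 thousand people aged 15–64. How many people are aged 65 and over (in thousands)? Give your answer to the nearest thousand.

Aged 65 and over: 1116

Old-age dependency ratio = elderly / working-age × 100
24.5 = E / 4555 × 100
⇒ 1116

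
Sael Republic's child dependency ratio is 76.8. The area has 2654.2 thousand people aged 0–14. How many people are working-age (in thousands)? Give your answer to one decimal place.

Youth dependency ratio = youth / working-age × 100
76.8 = 2654.2 / W × 100
⇒ 3456.0

Working-age: 3456.0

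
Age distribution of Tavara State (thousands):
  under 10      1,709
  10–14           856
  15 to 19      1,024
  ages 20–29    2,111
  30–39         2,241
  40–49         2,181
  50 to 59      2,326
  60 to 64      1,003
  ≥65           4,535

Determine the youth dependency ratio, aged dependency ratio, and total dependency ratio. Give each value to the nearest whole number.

0–14: 1,709 + 856 = 2,565
15–64: 1,024 + 2,111 + 2,241 + 2,181 + 2,326 + 1,003 = 10,886
65+: 4,535
Youth dependency ratio = 2,565 / 10,886 × 100 = 24
Old-age dependency ratio = 4,535 / 10,886 × 100 = 42
Total dependency ratio = (2,565 + 4,535) / 10,886 × 100 = 7,100 / 10,886 × 100 = 65

Youth dependency ratio: 24
Old-age dependency ratio: 42
Total dependency ratio: 65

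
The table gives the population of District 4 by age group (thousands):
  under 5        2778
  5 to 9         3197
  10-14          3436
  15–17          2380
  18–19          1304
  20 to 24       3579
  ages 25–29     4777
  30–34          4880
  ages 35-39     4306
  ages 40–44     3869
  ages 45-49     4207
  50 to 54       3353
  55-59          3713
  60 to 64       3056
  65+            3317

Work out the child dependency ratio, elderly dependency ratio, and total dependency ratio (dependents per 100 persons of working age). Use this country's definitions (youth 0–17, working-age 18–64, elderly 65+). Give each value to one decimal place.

0–17: 2778 + 3197 + 3436 + 2380 = 11791
18–64: 1304 + 3579 + 4777 + 4880 + 4306 + 3869 + 4207 + 3353 + 3713 + 3056 = 37044
65+: 3317
Youth dependency ratio = 11791 / 37044 × 100 = 31.8
Old-age dependency ratio = 3317 / 37044 × 100 = 9.0
Total dependency ratio = (11791 + 3317) / 37044 × 100 = 15108 / 37044 × 100 = 40.8

Youth dependency ratio: 31.8
Old-age dependency ratio: 9.0
Total dependency ratio: 40.8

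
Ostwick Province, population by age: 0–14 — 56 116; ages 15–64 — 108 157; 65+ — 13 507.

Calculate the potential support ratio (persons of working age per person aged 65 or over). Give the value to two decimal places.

Potential support ratio = 108 157 / 13 507 = 8.01

Potential support ratio: 8.01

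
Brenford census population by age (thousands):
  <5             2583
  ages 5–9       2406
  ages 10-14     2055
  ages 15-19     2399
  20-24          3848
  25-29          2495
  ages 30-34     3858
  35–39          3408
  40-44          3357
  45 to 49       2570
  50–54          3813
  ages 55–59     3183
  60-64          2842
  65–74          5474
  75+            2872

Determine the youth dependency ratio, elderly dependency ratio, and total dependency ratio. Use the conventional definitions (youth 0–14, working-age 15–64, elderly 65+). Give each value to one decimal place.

0–14: 2583 + 2406 + 2055 = 7044
15–64: 2399 + 3848 + 2495 + 3858 + 3408 + 3357 + 2570 + 3813 + 3183 + 2842 = 31773
65+: 5474 + 2872 = 8346
Youth dependency ratio = 7044 / 31773 × 100 = 22.2
Old-age dependency ratio = 8346 / 31773 × 100 = 26.3
Total dependency ratio = (7044 + 8346) / 31773 × 100 = 15390 / 31773 × 100 = 48.4

Youth dependency ratio: 22.2
Old-age dependency ratio: 26.3
Total dependency ratio: 48.4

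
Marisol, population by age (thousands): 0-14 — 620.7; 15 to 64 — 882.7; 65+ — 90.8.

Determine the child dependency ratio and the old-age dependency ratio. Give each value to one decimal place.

Youth dependency ratio: 70.3
Old-age dependency ratio: 10.3

Youth dependency ratio = 620.7 / 882.7 × 100 = 70.3
Old-age dependency ratio = 90.8 / 882.7 × 100 = 10.3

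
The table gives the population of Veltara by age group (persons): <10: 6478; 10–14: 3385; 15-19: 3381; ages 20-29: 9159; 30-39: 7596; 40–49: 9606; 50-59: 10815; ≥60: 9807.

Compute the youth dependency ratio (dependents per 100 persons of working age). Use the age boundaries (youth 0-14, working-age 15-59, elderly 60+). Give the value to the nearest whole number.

0–14: 6478 + 3385 = 9863
15–59: 3381 + 9159 + 7596 + 9606 + 10815 = 40557
60+: 9807
Youth dependency ratio = 9863 / 40557 × 100 = 24

Youth dependency ratio: 24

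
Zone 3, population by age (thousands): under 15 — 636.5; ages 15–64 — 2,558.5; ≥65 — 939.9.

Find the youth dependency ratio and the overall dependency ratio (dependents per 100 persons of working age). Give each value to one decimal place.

Youth dependency ratio = 636.5 / 2,558.5 × 100 = 24.9
Total dependency ratio = (636.5 + 939.9) / 2,558.5 × 100 = 1,576.4 / 2,558.5 × 100 = 61.6

Youth dependency ratio: 24.9
Total dependency ratio: 61.6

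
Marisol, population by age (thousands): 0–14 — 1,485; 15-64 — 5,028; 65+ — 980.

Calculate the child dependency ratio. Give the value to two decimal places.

Youth dependency ratio = 1,485 / 5,028 × 100 = 29.53

Youth dependency ratio: 29.53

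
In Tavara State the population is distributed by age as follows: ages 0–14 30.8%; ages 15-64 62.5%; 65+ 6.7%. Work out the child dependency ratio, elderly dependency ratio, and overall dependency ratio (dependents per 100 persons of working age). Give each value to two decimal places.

Youth dependency ratio: 49.28
Old-age dependency ratio: 10.72
Total dependency ratio: 60.00

Youth dependency ratio = 30.8 / 62.5 × 100 = 49.28
Old-age dependency ratio = 6.7 / 62.5 × 100 = 10.72
Total dependency ratio = (30.8 + 6.7) / 62.5 × 100 = 37.5 / 62.5 × 100 = 60.00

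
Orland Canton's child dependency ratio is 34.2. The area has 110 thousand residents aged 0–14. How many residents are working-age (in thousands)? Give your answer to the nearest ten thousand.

Working-age: 320

Youth dependency ratio = youth / working-age × 100
34.2 = 110 / W × 100
⇒ 320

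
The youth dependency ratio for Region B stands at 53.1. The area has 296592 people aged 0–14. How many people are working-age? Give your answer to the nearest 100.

Youth dependency ratio = youth / working-age × 100
53.1 = 296592 / W × 100
⇒ 558600

Working-age: 558600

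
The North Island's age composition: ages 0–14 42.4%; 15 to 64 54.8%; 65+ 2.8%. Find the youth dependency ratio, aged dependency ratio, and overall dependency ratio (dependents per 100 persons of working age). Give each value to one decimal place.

Youth dependency ratio: 77.4
Old-age dependency ratio: 5.1
Total dependency ratio: 82.5

Youth dependency ratio = 42.4 / 54.8 × 100 = 77.4
Old-age dependency ratio = 2.8 / 54.8 × 100 = 5.1
Total dependency ratio = (42.4 + 2.8) / 54.8 × 100 = 45.2 / 54.8 × 100 = 82.5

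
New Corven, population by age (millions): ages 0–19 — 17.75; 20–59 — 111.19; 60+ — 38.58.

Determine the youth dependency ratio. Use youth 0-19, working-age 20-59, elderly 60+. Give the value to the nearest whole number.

Youth dependency ratio: 16

Youth dependency ratio = 17.75 / 111.19 × 100 = 16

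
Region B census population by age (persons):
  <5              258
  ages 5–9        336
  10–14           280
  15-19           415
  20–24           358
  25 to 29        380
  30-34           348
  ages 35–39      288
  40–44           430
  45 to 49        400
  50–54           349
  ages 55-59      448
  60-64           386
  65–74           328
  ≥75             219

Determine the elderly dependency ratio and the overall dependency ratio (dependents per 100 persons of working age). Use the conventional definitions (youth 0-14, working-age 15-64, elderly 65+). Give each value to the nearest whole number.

Old-age dependency ratio: 14
Total dependency ratio: 37

0–14: 258 + 336 + 280 = 874
15–64: 415 + 358 + 380 + 348 + 288 + 430 + 400 + 349 + 448 + 386 = 3 802
65+: 328 + 219 = 547
Old-age dependency ratio = 547 / 3 802 × 100 = 14
Total dependency ratio = (874 + 547) / 3 802 × 100 = 1 421 / 3 802 × 100 = 37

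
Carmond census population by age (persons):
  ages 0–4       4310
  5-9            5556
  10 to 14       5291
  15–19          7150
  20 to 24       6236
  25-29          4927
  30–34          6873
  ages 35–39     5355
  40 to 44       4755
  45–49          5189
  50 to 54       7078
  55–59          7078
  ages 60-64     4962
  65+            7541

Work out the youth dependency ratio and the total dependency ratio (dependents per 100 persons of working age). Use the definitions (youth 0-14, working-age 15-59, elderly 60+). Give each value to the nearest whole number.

0–14: 4310 + 5556 + 5291 = 15157
15–59: 7150 + 6236 + 4927 + 6873 + 5355 + 4755 + 5189 + 7078 + 7078 = 54641
60+: 4962 + 7541 = 12503
Youth dependency ratio = 15157 / 54641 × 100 = 28
Total dependency ratio = (15157 + 12503) / 54641 × 100 = 27660 / 54641 × 100 = 51

Youth dependency ratio: 28
Total dependency ratio: 51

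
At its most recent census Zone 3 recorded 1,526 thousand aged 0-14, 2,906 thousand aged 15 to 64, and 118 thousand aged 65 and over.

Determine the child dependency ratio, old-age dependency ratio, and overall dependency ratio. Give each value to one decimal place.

Youth dependency ratio = 1,526 / 2,906 × 100 = 52.5
Old-age dependency ratio = 118 / 2,906 × 100 = 4.1
Total dependency ratio = (1,526 + 118) / 2,906 × 100 = 1,644 / 2,906 × 100 = 56.6

Youth dependency ratio: 52.5
Old-age dependency ratio: 4.1
Total dependency ratio: 56.6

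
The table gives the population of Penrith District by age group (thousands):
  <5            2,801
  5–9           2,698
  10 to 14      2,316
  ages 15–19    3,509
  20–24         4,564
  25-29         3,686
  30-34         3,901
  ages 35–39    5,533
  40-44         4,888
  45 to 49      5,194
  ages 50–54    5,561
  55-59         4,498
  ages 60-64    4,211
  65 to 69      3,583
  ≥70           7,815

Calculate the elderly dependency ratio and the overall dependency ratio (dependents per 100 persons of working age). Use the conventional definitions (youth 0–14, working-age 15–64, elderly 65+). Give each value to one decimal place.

Old-age dependency ratio: 25.0
Total dependency ratio: 42.2

0–14: 2,801 + 2,698 + 2,316 = 7,815
15–64: 3,509 + 4,564 + 3,686 + 3,901 + 5,533 + 4,888 + 5,194 + 5,561 + 4,498 + 4,211 = 45,545
65+: 3,583 + 7,815 = 11,398
Old-age dependency ratio = 11,398 / 45,545 × 100 = 25.0
Total dependency ratio = (7,815 + 11,398) / 45,545 × 100 = 19,213 / 45,545 × 100 = 42.2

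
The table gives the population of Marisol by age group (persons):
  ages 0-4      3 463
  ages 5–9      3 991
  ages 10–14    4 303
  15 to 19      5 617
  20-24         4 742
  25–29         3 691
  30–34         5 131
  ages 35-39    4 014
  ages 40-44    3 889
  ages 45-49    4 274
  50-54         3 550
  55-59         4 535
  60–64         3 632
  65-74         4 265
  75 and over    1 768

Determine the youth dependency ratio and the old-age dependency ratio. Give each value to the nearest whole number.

Youth dependency ratio: 27
Old-age dependency ratio: 14

0–14: 3 463 + 3 991 + 4 303 = 11 757
15–64: 5 617 + 4 742 + 3 691 + 5 131 + 4 014 + 3 889 + 4 274 + 3 550 + 4 535 + 3 632 = 43 075
65+: 4 265 + 1 768 = 6 033
Youth dependency ratio = 11 757 / 43 075 × 100 = 27
Old-age dependency ratio = 6 033 / 43 075 × 100 = 14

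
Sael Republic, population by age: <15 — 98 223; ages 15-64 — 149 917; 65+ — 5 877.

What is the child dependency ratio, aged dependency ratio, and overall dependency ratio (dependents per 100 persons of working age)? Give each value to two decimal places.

Youth dependency ratio: 65.52
Old-age dependency ratio: 3.92
Total dependency ratio: 69.44

Youth dependency ratio = 98 223 / 149 917 × 100 = 65.52
Old-age dependency ratio = 5 877 / 149 917 × 100 = 3.92
Total dependency ratio = (98 223 + 5 877) / 149 917 × 100 = 104 100 / 149 917 × 100 = 69.44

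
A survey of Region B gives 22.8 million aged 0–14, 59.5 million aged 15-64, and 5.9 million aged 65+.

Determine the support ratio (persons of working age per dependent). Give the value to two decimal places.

Support ratio: 2.07

Support ratio = 59.5 / (22.8 + 5.9) = 59.5 / 28.7 = 2.07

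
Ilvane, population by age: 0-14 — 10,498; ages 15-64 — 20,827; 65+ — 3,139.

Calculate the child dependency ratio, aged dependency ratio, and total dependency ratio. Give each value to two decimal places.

Youth dependency ratio: 50.41
Old-age dependency ratio: 15.07
Total dependency ratio: 65.48

Youth dependency ratio = 10,498 / 20,827 × 100 = 50.41
Old-age dependency ratio = 3,139 / 20,827 × 100 = 15.07
Total dependency ratio = (10,498 + 3,139) / 20,827 × 100 = 13,637 / 20,827 × 100 = 65.48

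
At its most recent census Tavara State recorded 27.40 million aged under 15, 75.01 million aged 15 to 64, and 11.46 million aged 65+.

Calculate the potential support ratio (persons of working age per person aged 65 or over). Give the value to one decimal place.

Potential support ratio = 75.01 / 11.46 = 6.5

Potential support ratio: 6.5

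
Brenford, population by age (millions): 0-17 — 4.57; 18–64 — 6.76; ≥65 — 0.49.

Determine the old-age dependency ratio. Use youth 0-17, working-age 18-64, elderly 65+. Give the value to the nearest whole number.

Old-age dependency ratio: 7

Old-age dependency ratio = 0.49 / 6.76 × 100 = 7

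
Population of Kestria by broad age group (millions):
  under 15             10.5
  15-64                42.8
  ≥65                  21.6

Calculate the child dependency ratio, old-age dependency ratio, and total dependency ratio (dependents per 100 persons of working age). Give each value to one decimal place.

Youth dependency ratio: 24.5
Old-age dependency ratio: 50.5
Total dependency ratio: 75.0

Youth dependency ratio = 10.5 / 42.8 × 100 = 24.5
Old-age dependency ratio = 21.6 / 42.8 × 100 = 50.5
Total dependency ratio = (10.5 + 21.6) / 42.8 × 100 = 32.1 / 42.8 × 100 = 75.0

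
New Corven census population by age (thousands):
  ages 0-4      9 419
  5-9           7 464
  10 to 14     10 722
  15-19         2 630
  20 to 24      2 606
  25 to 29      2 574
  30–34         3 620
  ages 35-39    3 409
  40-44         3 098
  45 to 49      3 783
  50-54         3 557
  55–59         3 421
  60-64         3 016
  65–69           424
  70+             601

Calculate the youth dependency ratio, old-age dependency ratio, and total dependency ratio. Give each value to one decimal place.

0–14: 9 419 + 7 464 + 10 722 = 27 605
15–64: 2 630 + 2 606 + 2 574 + 3 620 + 3 409 + 3 098 + 3 783 + 3 557 + 3 421 + 3 016 = 31 714
65+: 424 + 601 = 1 025
Youth dependency ratio = 27 605 / 31 714 × 100 = 87.0
Old-age dependency ratio = 1 025 / 31 714 × 100 = 3.2
Total dependency ratio = (27 605 + 1 025) / 31 714 × 100 = 28 630 / 31 714 × 100 = 90.3

Youth dependency ratio: 87.0
Old-age dependency ratio: 3.2
Total dependency ratio: 90.3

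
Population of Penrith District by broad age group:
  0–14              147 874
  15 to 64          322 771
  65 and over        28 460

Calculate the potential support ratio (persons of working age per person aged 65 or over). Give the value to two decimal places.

Potential support ratio: 11.34

Potential support ratio = 322 771 / 28 460 = 11.34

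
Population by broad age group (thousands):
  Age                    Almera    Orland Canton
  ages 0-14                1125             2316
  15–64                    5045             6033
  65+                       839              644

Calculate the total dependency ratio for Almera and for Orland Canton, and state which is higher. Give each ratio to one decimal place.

Almera: 38.9
Orland Canton: 49.1
Higher: Orland Canton

Almera: (1125 + 839) / 5045 × 100 = 1964 / 5045 × 100 = 38.9
Orland Canton: (2316 + 644) / 6033 × 100 = 2960 / 6033 × 100 = 49.1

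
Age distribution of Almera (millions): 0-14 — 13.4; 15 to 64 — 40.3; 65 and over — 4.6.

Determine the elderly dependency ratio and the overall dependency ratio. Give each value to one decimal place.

Old-age dependency ratio = 4.6 / 40.3 × 100 = 11.4
Total dependency ratio = (13.4 + 4.6) / 40.3 × 100 = 18.0 / 40.3 × 100 = 44.7

Old-age dependency ratio: 11.4
Total dependency ratio: 44.7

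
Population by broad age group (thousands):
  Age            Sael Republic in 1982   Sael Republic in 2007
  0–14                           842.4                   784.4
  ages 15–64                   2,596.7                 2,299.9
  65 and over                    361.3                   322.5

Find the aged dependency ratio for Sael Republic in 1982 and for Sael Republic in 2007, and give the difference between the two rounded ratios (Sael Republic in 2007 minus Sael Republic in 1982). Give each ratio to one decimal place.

Sael Republic in 1982: 13.9
Sael Republic in 2007: 14.0
Difference: +0.1

Sael Republic in 1982: 361.3 / 2,596.7 × 100 = 13.9
Sael Republic in 2007: 322.5 / 2,299.9 × 100 = 14.0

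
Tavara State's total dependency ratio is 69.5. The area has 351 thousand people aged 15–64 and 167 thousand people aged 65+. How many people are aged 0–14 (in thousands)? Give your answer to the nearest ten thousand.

Aged 0–14: 80

Total dependency ratio = (youth + elderly) / working-age × 100
69.5 = (Y + 167) / 351 × 100
⇒ 80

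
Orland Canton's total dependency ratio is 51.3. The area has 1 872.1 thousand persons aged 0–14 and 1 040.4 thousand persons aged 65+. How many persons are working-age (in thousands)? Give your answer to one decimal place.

Total dependency ratio = (youth + elderly) / working-age × 100
51.3 = (1 872.1 + 1 040.4) / W × 100
⇒ 5 677.4

Working-age: 5 677.4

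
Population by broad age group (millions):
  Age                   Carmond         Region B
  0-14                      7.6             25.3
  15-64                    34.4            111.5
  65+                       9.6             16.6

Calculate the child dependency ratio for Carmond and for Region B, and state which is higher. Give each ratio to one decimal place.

Carmond: 7.6 / 34.4 × 100 = 22.1
Region B: 25.3 / 111.5 × 100 = 22.7

Carmond: 22.1
Region B: 22.7
Higher: Region B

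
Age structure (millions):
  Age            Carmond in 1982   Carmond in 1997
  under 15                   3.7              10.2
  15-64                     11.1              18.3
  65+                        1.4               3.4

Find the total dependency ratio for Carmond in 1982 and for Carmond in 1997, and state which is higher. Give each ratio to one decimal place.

Carmond in 1982: 45.9
Carmond in 1997: 74.3
Higher: Carmond in 1997

Carmond in 1982: (3.7 + 1.4) / 11.1 × 100 = 5.1 / 11.1 × 100 = 45.9
Carmond in 1997: (10.2 + 3.4) / 18.3 × 100 = 13.6 / 18.3 × 100 = 74.3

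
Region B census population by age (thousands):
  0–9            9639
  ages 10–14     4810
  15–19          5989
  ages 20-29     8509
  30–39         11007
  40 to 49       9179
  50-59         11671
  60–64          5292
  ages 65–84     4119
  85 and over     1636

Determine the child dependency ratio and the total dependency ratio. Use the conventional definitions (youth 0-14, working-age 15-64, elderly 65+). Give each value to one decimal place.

0–14: 9639 + 4810 = 14449
15–64: 5989 + 8509 + 11007 + 9179 + 11671 + 5292 = 51647
65+: 4119 + 1636 = 5755
Youth dependency ratio = 14449 / 51647 × 100 = 28.0
Total dependency ratio = (14449 + 5755) / 51647 × 100 = 20204 / 51647 × 100 = 39.1

Youth dependency ratio: 28.0
Total dependency ratio: 39.1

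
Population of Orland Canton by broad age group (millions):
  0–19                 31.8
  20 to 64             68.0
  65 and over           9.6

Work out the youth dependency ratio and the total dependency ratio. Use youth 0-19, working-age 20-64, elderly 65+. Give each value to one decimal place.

Youth dependency ratio = 31.8 / 68.0 × 100 = 46.8
Total dependency ratio = (31.8 + 9.6) / 68.0 × 100 = 41.4 / 68.0 × 100 = 60.9

Youth dependency ratio: 46.8
Total dependency ratio: 60.9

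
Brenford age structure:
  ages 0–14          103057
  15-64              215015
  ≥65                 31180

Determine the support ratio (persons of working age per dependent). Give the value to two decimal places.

Support ratio: 1.60

Support ratio = 215015 / (103057 + 31180) = 215015 / 134237 = 1.60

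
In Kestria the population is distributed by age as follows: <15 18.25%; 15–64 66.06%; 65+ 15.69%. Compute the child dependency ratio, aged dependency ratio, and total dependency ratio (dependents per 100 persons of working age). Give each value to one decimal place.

Youth dependency ratio: 27.6
Old-age dependency ratio: 23.8
Total dependency ratio: 51.4

Youth dependency ratio = 18.25 / 66.06 × 100 = 27.6
Old-age dependency ratio = 15.69 / 66.06 × 100 = 23.8
Total dependency ratio = (18.25 + 15.69) / 66.06 × 100 = 33.94 / 66.06 × 100 = 51.4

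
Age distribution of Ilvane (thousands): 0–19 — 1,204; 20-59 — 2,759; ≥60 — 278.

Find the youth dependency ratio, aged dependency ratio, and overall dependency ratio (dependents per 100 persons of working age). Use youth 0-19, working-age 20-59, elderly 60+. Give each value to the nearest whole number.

Youth dependency ratio = 1,204 / 2,759 × 100 = 44
Old-age dependency ratio = 278 / 2,759 × 100 = 10
Total dependency ratio = (1,204 + 278) / 2,759 × 100 = 1,482 / 2,759 × 100 = 54

Youth dependency ratio: 44
Old-age dependency ratio: 10
Total dependency ratio: 54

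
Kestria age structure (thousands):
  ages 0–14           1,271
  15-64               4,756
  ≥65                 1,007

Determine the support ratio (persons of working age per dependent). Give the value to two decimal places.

Support ratio: 2.09

Support ratio = 4,756 / (1,271 + 1,007) = 4,756 / 2,278 = 2.09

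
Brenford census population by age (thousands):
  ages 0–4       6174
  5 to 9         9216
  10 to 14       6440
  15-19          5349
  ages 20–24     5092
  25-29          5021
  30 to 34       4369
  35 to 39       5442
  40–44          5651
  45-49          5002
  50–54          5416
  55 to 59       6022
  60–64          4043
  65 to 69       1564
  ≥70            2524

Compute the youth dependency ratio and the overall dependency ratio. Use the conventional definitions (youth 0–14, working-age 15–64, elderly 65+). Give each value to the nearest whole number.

Youth dependency ratio: 42
Total dependency ratio: 50

0–14: 6174 + 9216 + 6440 = 21830
15–64: 5349 + 5092 + 5021 + 4369 + 5442 + 5651 + 5002 + 5416 + 6022 + 4043 = 51407
65+: 1564 + 2524 = 4088
Youth dependency ratio = 21830 / 51407 × 100 = 42
Total dependency ratio = (21830 + 4088) / 51407 × 100 = 25918 / 51407 × 100 = 50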